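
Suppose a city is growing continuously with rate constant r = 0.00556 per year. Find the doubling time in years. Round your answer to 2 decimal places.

doubling time ≈ 124.67 years

doubling time = ln(2) / |r| = 0.69315 / 0.00556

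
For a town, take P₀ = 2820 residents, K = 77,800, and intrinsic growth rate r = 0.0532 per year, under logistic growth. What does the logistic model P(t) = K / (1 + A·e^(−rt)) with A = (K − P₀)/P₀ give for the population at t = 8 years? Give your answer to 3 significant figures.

A = (77800 − 2820)/2820 = 26.58865
P(8) = 77800 / (1 + 26.58865·e^(−0.0532·8)) = 77800 / (1 + 26.58865·0.653378)
= 77800 / 18.37243 ≈ 4234.61

≈ 4,230 residents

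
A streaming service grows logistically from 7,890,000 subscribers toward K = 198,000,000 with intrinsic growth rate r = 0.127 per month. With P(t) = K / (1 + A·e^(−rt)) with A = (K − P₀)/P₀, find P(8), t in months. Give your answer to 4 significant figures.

A = (198000000 − 7890000)/7890000 = 24.09506
P(8) = 198000000 / (1 + 24.09506·e^(−0.127·8)) = 198000000 / (1 + 24.09506·0.36204)
= 198000000 / 9.72338 ≈ 20363290.41

≈ 20,360,000 subscribers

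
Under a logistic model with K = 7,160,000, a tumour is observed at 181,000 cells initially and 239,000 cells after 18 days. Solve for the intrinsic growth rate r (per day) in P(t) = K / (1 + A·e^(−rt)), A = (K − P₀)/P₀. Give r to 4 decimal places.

A = (7160000 − 181000)/181000 = 38.55801
239000 = 7160000/(1 + 38.55801·e^(−r·18)) → e^(−18r) = (29.95816 − 1)/38.55801 = 0.751028
r = −ln(0.751028)/18 = 0.28631/18

r ≈ 0.0159 per day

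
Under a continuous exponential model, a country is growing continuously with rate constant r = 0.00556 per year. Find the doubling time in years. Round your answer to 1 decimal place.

doubling time = ln(2) / |r| = 0.69315 / 0.00556

doubling time ≈ 124.7 years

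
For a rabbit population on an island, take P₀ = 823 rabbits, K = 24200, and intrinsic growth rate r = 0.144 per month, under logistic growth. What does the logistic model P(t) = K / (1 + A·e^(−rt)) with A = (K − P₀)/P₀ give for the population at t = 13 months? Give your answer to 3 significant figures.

A = (24200 − 823)/823 = 28.40462
P(13) = 24200 / (1 + 28.40462·e^(−0.144·13)) = 24200 / (1 + 28.40462·0.153816)
= 24200 / 5.36908 ≈ 4507.29

≈ 4,510 rabbits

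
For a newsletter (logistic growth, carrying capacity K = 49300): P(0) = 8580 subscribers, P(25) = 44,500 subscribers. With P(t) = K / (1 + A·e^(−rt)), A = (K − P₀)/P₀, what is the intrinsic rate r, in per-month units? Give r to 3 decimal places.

A = (49300 − 8580)/8580 = 4.74592
44500 = 49300/(1 + 4.74592·e^(−r·25)) → e^(−25r) = (1.10787 − 1)/4.74592 = 0.022728
r = −ln(0.022728)/25 = 3.78416/25

r ≈ 0.151 per month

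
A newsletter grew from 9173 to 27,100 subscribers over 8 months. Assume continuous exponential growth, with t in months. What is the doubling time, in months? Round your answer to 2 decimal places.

doubling time ≈ 5.12 months

r = ln(27100/9173) / 8 = ln(2.95432) / 8 ≈ 0.135409 per month
doubling time = ln 2 / |r| = 0.69315 / 0.135409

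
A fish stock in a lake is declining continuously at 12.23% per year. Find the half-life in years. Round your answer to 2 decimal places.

half-life = ln(2) / |r| = 0.69315 / 0.1223

half-life ≈ 5.67 years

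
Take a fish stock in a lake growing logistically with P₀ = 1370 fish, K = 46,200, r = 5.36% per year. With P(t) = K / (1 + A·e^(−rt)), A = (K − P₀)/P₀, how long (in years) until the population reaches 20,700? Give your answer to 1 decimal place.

A = (46200 − 1370)/1370 = 32.72263
20700 = 46200/(1 + 32.72263·e^(−0.0536t)) → 1 + 32.72263·e^(−0.0536t) = 2.23188
e^(−0.0536t) = 0.037646 → t = ln(26.56307)/0.0536 = 3.27952/0.0536

t ≈ 61.2 years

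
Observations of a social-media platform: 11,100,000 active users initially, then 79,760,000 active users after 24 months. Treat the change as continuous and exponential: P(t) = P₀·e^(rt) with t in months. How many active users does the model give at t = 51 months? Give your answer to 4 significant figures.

≈ 733,300,000 active users

r = ln(79760000/11100000) / 24 ≈ 0.08217 per month
P(51) = 11100000 · e^(0.08217·51) = 11100000 · 66.06662 ≈ 733339507.64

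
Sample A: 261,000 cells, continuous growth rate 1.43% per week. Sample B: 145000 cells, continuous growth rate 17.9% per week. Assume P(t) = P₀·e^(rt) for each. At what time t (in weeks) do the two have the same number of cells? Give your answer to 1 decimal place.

261000·e^(0.0143t) = 145000·e^(0.179t)
261000/145000 = e^((0.179 − 0.0143)t) → ln(1.8) = 0.1647·t
t = 0.58779 / 0.1647

t ≈ 3.6 weeks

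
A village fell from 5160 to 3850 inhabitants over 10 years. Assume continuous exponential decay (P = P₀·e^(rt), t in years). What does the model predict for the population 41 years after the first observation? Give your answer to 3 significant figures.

≈ 1,550 inhabitants

r = ln(3850/5160) / 10 ≈ -0.029286 per year
P(41) = 5160 · e^(-0.029286·41) = 5160 · 0.30097 ≈ 1553.01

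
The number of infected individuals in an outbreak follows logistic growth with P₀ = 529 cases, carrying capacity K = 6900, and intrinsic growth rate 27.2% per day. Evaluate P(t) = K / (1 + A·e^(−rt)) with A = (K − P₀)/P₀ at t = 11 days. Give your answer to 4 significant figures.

≈ 4,301 cases

A = (6900 − 529)/529 = 12.04348
P(11) = 6900 / (1 + 12.04348·e^(−0.272·11)) = 6900 / (1 + 12.04348·0.050187)
= 6900 / 1.60443 ≈ 4300.6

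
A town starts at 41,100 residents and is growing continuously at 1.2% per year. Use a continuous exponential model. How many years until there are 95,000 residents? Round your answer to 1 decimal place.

t ≈ 69.8 years

95000 = 41100 · e^(0.012·t)
t = ln(95000/41100) / 0.012 = ln(2.31144) / 0.012 = 0.83787 / 0.012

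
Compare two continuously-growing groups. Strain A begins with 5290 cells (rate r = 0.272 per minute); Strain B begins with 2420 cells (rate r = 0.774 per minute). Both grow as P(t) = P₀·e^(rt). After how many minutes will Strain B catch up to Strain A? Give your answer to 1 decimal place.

5290·e^(0.272t) = 2420·e^(0.774t)
5290/2420 = e^((0.774 − 0.272)t) → ln(2.18595) = 0.502·t
t = 0.78205 / 0.502

t ≈ 1.6 minutes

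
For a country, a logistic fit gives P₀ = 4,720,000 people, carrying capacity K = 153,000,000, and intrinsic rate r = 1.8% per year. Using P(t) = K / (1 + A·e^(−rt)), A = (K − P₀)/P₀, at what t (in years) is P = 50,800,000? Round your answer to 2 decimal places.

A = (153000000 − 4720000)/4720000 = 31.41525
50800000 = 153000000/(1 + 31.41525·e^(−0.018t)) → 1 + 31.41525·e^(−0.018t) = 3.01181
e^(−0.018t) = 0.064039 → t = ln(15.61541)/0.018 = 2.74826/0.018

t ≈ 152.68 years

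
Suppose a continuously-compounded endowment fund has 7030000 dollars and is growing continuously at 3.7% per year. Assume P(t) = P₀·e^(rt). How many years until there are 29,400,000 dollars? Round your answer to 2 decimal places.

t ≈ 38.67 years

29400000 = 7030000 · e^(0.037·t)
t = ln(29400000/7030000) / 0.037 = ln(4.18208) / 0.037 = 1.43081 / 0.037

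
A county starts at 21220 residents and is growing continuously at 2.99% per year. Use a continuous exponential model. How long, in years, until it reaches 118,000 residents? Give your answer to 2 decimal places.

118000 = 21220 · e^(0.0299·t)
t = ln(118000/21220) / 0.0299 = ln(5.56079) / 0.0299 = 1.71574 / 0.0299

t ≈ 57.38 years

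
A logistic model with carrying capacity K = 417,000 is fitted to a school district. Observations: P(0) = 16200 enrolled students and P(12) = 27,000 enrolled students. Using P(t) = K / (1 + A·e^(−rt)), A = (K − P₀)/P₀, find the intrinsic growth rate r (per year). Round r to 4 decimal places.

A = (417000 − 16200)/16200 = 24.74074
27000 = 417000/(1 + 24.74074·e^(−r·12)) → e^(−12r) = (15.44444 − 1)/24.74074 = 0.583832
r = −ln(0.583832)/12 = 0.53814/12

r ≈ 0.0448 per year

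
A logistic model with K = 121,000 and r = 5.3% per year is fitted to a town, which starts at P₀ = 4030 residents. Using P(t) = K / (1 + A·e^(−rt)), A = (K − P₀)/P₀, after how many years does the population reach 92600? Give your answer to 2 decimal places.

t ≈ 85.85 years

A = (121000 − 4030)/4030 = 29.02481
92600 = 121000/(1 + 29.02481·e^(−0.053t)) → 1 + 29.02481·e^(−0.053t) = 1.3067
e^(−0.053t) = 0.010567 → t = ln(94.63725)/0.053 = 4.55005/0.053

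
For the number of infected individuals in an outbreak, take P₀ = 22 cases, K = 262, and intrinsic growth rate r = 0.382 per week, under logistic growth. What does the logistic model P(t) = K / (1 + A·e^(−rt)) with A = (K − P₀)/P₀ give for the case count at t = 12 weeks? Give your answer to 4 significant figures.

A = (262 − 22)/22 = 10.90909
P(12) = 262 / (1 + 10.90909·e^(−0.382·12)) = 262 / (1 + 10.90909·0.010214)
= 262 / 1.11143 ≈ 235.73

≈ 235.7 cases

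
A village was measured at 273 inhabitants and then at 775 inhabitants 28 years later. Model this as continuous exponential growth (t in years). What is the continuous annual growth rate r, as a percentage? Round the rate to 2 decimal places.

775 = 273 · e^(r·28)
e^(28r) = 775/273 = 2.83883
r = ln(2.83883) / 28 = 1.04339 / 28

r ≈ 3.73% per year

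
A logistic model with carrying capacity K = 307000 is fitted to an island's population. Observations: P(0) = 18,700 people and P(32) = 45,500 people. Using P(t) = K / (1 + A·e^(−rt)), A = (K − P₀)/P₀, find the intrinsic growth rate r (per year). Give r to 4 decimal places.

r ≈ 0.0308 per year

A = (307000 − 18700)/18700 = 15.41711
45500 = 307000/(1 + 15.41711·e^(−r·32)) → e^(−32r) = (6.74725 − 1)/15.41711 = 0.372784
r = −ln(0.372784)/32 = 0.98676/32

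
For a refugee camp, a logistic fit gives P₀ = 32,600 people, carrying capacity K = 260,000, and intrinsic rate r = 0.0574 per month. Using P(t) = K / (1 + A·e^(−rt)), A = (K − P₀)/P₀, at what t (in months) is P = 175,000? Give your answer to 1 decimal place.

t ≈ 46.4 months

A = (260000 − 32600)/32600 = 6.97546
175000 = 260000/(1 + 6.97546·e^(−0.0574t)) → 1 + 6.97546·e^(−0.0574t) = 1.48571
e^(−0.0574t) = 0.069632 → t = ln(14.36124)/0.0574 = 2.66453/0.0574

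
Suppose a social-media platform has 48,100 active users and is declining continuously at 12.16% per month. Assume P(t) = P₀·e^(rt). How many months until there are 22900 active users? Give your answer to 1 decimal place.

t ≈ 6.1 months

22900 = 48100 · e^(-0.1216·t)
t = ln(22900/48100) / -0.1216 = ln(0.47609) / -0.1216 = -0.74215 / -0.1216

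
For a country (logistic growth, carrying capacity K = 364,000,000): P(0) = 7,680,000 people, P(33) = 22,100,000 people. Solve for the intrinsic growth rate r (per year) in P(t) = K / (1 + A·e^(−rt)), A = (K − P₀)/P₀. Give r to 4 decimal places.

A = (364000000 − 7680000)/7680000 = 46.39583
22100000 = 364000000/(1 + 46.39583·e^(−r·33)) → e^(−33r) = (16.47059 − 1)/46.39583 = 0.333448
r = −ln(0.333448)/33 = 1.09827/33

r ≈ 0.0333 per year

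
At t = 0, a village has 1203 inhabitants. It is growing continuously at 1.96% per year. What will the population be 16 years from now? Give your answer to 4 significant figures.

≈ 1,646 inhabitants

P(16) = 1203 · e^(0.0196·16) = 1203 · e^(0.3136)
= 1203 · 1.36834 ≈ 1646.12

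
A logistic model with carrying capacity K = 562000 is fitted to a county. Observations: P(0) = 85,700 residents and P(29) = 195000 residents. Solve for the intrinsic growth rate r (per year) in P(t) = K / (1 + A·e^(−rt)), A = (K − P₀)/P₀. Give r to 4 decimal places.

r ≈ 0.0373 per year

A = (562000 − 85700)/85700 = 5.55776
195000 = 562000/(1 + 5.55776·e^(−r·29)) → e^(−29r) = (2.88205 − 1)/5.55776 = 0.338635
r = −ln(0.338635)/29 = 1.08283/29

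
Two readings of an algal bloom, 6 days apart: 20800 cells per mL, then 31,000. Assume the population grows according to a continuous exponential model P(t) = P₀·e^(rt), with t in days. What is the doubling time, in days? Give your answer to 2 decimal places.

doubling time ≈ 10.42 days

r = ln(31000/20800) / 6 = ln(1.49038) / 6 ≈ 0.066506 per day
doubling time = ln 2 / |r| = 0.69315 / 0.066506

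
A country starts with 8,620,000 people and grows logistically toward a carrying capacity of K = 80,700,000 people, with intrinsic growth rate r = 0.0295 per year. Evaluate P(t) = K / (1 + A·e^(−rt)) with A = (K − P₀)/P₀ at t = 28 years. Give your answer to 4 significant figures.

≈ 17,310,000 people

A = (80700000 − 8620000)/8620000 = 8.36195
P(28) = 80700000 / (1 + 8.36195·e^(−0.0295·28)) = 80700000 / (1 + 8.36195·0.437797)
= 80700000 / 4.66084 ≈ 17314490.47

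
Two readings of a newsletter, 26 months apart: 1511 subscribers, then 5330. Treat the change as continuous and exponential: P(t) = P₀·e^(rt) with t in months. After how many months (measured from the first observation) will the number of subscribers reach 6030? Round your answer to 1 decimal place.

t ≈ 28.5 months

r = ln(5330/1511) / 26 ≈ 0.048484 per month
t = ln(6030/1511) / r = 1.38398 / 0.048484 ≈ 28.545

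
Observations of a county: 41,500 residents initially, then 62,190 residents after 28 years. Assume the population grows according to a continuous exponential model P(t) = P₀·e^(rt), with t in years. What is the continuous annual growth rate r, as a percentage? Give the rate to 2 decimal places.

62190 = 41500 · e^(r·28)
e^(28r) = 62190/41500 = 1.49855
r = ln(1.49855) / 28 = 0.4045 / 28

r ≈ 1.44% per year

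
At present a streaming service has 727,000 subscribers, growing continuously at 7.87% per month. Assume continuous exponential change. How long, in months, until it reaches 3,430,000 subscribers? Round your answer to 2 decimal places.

t ≈ 19.71 months

3430000 = 727000 · e^(0.0787·t)
t = ln(3430000/727000) / 0.0787 = ln(4.71802) / 0.0787 = 1.55139 / 0.0787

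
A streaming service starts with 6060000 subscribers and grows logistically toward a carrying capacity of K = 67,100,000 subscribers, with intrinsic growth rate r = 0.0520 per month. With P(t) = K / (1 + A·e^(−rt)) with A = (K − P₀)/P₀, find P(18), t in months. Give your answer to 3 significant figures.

A = (67100000 − 6060000)/6060000 = 10.07261
P(18) = 67100000 / (1 + 10.07261·e^(−0.052·18)) = 67100000 / (1 + 10.07261·0.392193)
= 67100000 / 4.95041 ≈ 13554430.53

≈ 13,600,000 subscribers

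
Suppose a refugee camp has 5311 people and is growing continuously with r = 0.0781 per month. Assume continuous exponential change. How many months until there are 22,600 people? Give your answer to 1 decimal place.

22600 = 5311 · e^(0.0781·t)
t = ln(22600/5311) / 0.0781 = ln(4.25532) / 0.0781 = 1.44817 / 0.0781

t ≈ 18.5 months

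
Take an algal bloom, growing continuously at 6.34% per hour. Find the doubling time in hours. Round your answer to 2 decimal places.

doubling time = ln(2) / |r| = 0.69315 / 0.0634

doubling time ≈ 10.93 hours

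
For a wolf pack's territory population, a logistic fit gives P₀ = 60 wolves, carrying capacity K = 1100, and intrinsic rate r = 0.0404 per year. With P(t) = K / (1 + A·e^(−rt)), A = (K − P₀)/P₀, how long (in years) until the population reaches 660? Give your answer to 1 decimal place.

A = (1100 − 60)/60 = 17.33333
660 = 1100/(1 + 17.33333·e^(−0.0404t)) → 1 + 17.33333·e^(−0.0404t) = 1.66667
e^(−0.0404t) = 0.038462 → t = ln(26)/0.0404 = 3.2581/0.0404

t ≈ 80.6 years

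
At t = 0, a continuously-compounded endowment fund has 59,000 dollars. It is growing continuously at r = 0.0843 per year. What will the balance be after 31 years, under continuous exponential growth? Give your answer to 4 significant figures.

≈ 805,000 dollars

P(31) = 59000 · e^(0.0843·31) = 59000 · e^(2.6133)
= 59000 · 13.644 ≈ 804996.11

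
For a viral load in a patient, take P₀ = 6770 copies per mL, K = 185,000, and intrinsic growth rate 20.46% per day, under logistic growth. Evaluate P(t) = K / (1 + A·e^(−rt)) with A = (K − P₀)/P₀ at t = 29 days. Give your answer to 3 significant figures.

≈ 173,000 copies per mL

A = (185000 − 6770)/6770 = 26.32644
P(29) = 185000 / (1 + 26.32644·e^(−0.2046·29)) = 185000 / (1 + 26.32644·0.002649)
= 185000 / 1.06975 ≈ 172937.47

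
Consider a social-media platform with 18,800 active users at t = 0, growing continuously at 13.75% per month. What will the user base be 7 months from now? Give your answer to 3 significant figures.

≈ 49,200 active users

P(7) = 18800 · e^(0.1375·7) = 18800 · e^(0.9625)
= 18800 · 2.61823 ≈ 49222.8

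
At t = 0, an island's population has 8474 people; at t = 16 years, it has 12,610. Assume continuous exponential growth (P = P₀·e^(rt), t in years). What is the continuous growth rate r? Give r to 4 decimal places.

12610 = 8474 · e^(r·16)
e^(16r) = 12610/8474 = 1.48808
r = ln(1.48808) / 16 = 0.39749 / 16

r ≈ 0.0248 per year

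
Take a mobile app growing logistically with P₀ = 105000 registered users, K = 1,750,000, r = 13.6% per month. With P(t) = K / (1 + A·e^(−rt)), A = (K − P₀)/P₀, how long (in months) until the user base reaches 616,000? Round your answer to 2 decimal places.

A = (1750000 − 105000)/105000 = 15.66667
616000 = 1750000/(1 + 15.66667·e^(−0.136t)) → 1 + 15.66667·e^(−0.136t) = 2.84091
e^(−0.136t) = 0.117505 → t = ln(8.51029)/0.136 = 2.14128/0.136

t ≈ 15.74 months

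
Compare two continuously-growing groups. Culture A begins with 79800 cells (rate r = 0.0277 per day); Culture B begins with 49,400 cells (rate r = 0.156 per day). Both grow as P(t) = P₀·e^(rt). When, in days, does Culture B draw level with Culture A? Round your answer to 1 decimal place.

t ≈ 3.7 days

79800·e^(0.0277t) = 49400·e^(0.156t)
79800/49400 = e^((0.156 − 0.0277)t) → ln(1.61538) = 0.1283·t
t = 0.47957 / 0.1283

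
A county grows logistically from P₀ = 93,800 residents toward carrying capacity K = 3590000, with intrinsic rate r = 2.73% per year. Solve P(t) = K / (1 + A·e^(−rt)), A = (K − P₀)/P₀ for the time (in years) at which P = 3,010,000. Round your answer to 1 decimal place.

t ≈ 192.9 years

A = (3590000 − 93800)/93800 = 37.27292
3010000 = 3590000/(1 + 37.27292·e^(−0.0273t)) → 1 + 37.27292·e^(−0.0273t) = 1.19269
e^(−0.0273t) = 0.00517 → t = ln(193.43361)/0.0273 = 5.26493/0.0273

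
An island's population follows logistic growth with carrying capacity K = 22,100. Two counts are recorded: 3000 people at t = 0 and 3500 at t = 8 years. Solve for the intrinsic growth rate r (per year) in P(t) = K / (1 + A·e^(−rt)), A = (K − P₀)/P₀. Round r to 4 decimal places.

r ≈ 0.0226 per year

A = (22100 − 3000)/3000 = 6.36667
3500 = 22100/(1 + 6.36667·e^(−r·8)) → e^(−8r) = (6.31429 − 1)/6.36667 = 0.834705
r = −ln(0.834705)/8 = 0.18068/8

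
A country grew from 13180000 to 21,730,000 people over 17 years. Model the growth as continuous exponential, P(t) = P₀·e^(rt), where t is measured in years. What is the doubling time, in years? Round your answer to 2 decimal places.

r = ln(21730000/13180000) / 17 = ln(1.64871) / 17 ≈ 0.029411 per year
doubling time = ln 2 / |r| = 0.69315 / 0.029411

doubling time ≈ 23.57 years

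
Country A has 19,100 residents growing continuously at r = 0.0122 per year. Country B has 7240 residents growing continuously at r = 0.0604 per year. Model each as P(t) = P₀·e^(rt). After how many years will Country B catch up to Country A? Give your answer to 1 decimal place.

t ≈ 20.1 years

19100·e^(0.0122t) = 7240·e^(0.0604t)
19100/7240 = e^((0.0604 − 0.0122)t) → ln(2.63812) = 0.0482·t
t = 0.97007 / 0.0482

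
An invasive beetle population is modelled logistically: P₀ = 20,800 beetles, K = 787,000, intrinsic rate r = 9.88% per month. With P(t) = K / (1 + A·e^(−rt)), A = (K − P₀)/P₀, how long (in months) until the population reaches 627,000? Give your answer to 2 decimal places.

t ≈ 50.33 months

A = (787000 − 20800)/20800 = 36.83654
627000 = 787000/(1 + 36.83654·e^(−0.0988t)) → 1 + 36.83654·e^(−0.0988t) = 1.25518
e^(−0.0988t) = 0.006927 → t = ln(144.35319)/0.0988 = 4.97226/0.0988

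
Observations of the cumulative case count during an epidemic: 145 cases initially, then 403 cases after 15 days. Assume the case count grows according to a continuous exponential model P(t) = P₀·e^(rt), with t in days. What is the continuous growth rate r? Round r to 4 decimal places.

403 = 145 · e^(r·15)
e^(15r) = 403/145 = 2.77931
r = ln(2.77931) / 15 = 1.0222 / 15

r ≈ 0.0681 per day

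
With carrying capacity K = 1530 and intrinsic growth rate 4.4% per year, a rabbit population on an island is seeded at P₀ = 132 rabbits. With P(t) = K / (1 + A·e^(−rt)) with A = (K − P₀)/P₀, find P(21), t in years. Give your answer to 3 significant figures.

≈ 294 rabbits

A = (1530 − 132)/132 = 10.59091
P(21) = 1530 / (1 + 10.59091·e^(−0.044·21)) = 1530 / (1 + 10.59091·0.396928)
= 1530 / 5.20383 ≈ 294.01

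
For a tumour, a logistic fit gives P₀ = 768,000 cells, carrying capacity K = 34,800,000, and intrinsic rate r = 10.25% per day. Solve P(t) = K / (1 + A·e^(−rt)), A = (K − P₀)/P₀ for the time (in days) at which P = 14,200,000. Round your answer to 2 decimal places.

t ≈ 33.36 days

A = (34800000 − 768000)/768000 = 44.3125
14200000 = 34800000/(1 + 44.3125·e^(−0.1025t)) → 1 + 44.3125·e^(−0.1025t) = 2.4507
e^(−0.1025t) = 0.032738 → t = ln(30.54551)/0.1025 = 3.41922/0.1025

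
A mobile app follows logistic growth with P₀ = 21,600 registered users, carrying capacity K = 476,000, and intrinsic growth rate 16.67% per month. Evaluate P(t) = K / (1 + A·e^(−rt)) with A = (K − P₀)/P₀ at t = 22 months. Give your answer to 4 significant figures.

≈ 309,600 registered users

A = (476000 − 21600)/21600 = 21.03704
P(22) = 476000 / (1 + 21.03704·e^(−0.1667·22)) = 476000 / (1 + 21.03704·0.025543)
= 476000 / 1.53734 ≈ 309624.77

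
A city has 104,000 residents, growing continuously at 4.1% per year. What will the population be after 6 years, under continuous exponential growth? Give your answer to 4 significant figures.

≈ 133,000 residents

P(6) = 104000 · e^(0.041·6) = 104000 · e^(0.246)
= 104000 · 1.2789 ≈ 133005.56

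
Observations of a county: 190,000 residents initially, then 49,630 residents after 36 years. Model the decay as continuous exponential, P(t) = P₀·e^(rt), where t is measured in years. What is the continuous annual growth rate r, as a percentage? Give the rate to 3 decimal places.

r ≈ -3.729% per year

49630 = 190000 · e^(r·36)
e^(36r) = 49630/190000 = 0.26121
r = ln(0.26121) / 36 = -1.34243 / 36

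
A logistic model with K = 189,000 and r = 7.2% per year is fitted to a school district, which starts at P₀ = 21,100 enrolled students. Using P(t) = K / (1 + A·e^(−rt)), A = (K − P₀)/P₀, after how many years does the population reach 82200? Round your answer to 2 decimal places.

t ≈ 25.17 years

A = (189000 − 21100)/21100 = 7.95735
82200 = 189000/(1 + 7.95735·e^(−0.072t)) → 1 + 7.95735·e^(−0.072t) = 2.29927
e^(−0.072t) = 0.163279 → t = ln(6.12447)/0.072 = 1.81229/0.072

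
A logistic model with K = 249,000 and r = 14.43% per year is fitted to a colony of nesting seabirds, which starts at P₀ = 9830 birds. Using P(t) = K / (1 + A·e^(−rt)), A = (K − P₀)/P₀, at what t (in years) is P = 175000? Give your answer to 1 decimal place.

t ≈ 28.1 years

A = (249000 − 9830)/9830 = 24.33062
175000 = 249000/(1 + 24.33062·e^(−0.1443t)) → 1 + 24.33062·e^(−0.1443t) = 1.42286
e^(−0.1443t) = 0.01738 → t = ln(57.53863)/0.1443 = 4.05246/0.1443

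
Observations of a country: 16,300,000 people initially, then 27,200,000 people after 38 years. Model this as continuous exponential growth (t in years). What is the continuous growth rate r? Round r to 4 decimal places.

27200000 = 16300000 · e^(r·38)
e^(38r) = 27200000/16300000 = 1.66871
r = ln(1.66871) / 38 = 0.51205 / 38

r ≈ 0.0135 per year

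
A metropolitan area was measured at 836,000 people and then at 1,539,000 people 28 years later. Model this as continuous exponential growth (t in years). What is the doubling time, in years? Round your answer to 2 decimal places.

doubling time ≈ 31.80 years

r = ln(1539000/836000) / 28 = ln(1.84091) / 28 ≈ 0.021795 per year
doubling time = ln 2 / |r| = 0.69315 / 0.021795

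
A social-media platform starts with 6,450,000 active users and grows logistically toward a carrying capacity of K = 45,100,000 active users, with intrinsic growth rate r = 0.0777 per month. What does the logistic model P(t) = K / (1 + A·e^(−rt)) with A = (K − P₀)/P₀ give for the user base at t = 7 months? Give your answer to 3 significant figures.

A = (45100000 − 6450000)/6450000 = 5.99225
P(7) = 45100000 / (1 + 5.99225·e^(−0.0777·7)) = 45100000 / (1 + 5.99225·0.58048)
= 45100000 / 4.47838 ≈ 10070606.08

≈ 10,100,000 active users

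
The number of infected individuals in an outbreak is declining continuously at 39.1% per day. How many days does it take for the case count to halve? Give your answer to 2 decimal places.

half-life = ln(2) / |r| = 0.69315 / 0.391

half-life ≈ 1.77 days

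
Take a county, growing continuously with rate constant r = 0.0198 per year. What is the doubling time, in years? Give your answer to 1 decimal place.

doubling time = ln(2) / |r| = 0.69315 / 0.0198

doubling time ≈ 35.0 years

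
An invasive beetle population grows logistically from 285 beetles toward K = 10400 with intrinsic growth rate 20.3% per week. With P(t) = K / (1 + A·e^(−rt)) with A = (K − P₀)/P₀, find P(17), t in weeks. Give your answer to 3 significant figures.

A = (10400 − 285)/285 = 35.49123
P(17) = 10400 / (1 + 35.49123·e^(−0.203·17)) = 10400 / (1 + 35.49123·0.031714)
= 10400 / 2.12557 ≈ 4892.82

≈ 4,890 beetles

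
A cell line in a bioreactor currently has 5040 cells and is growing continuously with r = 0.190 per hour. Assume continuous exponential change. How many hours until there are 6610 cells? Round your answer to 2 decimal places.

t ≈ 1.43 hours

6610 = 5040 · e^(0.19·t)
t = ln(6610/5040) / 0.19 = ln(1.31151) / 0.19 = 0.27118 / 0.19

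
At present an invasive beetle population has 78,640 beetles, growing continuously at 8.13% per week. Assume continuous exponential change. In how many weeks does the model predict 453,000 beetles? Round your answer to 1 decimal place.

453000 = 78640 · e^(0.0813·t)
t = ln(453000/78640) / 0.0813 = ln(5.76043) / 0.0813 = 1.75101 / 0.0813

t ≈ 21.5 weeks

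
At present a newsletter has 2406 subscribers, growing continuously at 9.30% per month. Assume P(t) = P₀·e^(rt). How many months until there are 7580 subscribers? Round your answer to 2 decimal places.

t ≈ 12.34 months

7580 = 2406 · e^(0.093·t)
t = ln(7580/2406) / 0.093 = ln(3.15046) / 0.093 = 1.14755 / 0.093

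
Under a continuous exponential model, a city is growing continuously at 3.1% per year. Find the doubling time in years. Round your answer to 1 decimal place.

doubling time ≈ 22.4 years

doubling time = ln(2) / |r| = 0.69315 / 0.031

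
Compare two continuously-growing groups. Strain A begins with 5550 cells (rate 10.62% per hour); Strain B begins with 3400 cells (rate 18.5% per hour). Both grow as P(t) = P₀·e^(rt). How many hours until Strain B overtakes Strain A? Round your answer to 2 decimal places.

t ≈ 6.22 hours

5550·e^(0.1062t) = 3400·e^(0.185t)
5550/3400 = e^((0.185 − 0.1062)t) → ln(1.63235) = 0.0788·t
t = 0.49002 / 0.0788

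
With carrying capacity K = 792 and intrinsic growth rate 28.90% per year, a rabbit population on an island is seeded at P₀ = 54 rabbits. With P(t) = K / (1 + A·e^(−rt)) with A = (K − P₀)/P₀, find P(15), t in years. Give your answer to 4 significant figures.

≈ 671.7 rabbits

A = (792 − 54)/54 = 13.66667
P(15) = 792 / (1 + 13.66667·e^(−0.289·15)) = 792 / (1 + 13.66667·0.013102)
= 792 / 1.17906 ≈ 671.72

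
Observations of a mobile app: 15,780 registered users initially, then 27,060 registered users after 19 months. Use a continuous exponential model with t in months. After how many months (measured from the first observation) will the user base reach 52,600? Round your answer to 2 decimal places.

t ≈ 42.42 months

r = ln(27060/15780) / 19 ≈ 0.028385 per month
t = ln(52600/15780) / r = 1.20397 / 0.028385 ≈ 42.416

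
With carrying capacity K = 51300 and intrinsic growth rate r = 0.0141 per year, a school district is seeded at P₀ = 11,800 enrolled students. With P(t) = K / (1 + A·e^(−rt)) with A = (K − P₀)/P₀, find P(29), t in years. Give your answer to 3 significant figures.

A = (51300 − 11800)/11800 = 3.34746
P(29) = 51300 / (1 + 3.34746·e^(−0.0141·29)) = 51300 / (1 + 3.34746·0.664381)
= 51300 / 3.22399 ≈ 15911.98

≈ 15,900 enrolled students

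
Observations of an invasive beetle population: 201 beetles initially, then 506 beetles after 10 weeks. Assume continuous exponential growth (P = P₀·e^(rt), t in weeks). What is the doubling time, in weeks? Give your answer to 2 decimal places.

r = ln(506/201) / 10 = ln(2.51741) / 10 ≈ 0.092323 per week
doubling time = ln 2 / |r| = 0.69315 / 0.092323

doubling time ≈ 7.51 weeks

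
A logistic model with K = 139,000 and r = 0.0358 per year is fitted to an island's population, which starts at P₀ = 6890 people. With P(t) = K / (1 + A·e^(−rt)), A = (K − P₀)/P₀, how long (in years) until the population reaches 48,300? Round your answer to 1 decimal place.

A = (139000 − 6890)/6890 = 19.17417
48300 = 139000/(1 + 19.17417·e^(−0.0358t)) → 1 + 19.17417·e^(−0.0358t) = 2.87785
e^(−0.0358t) = 0.097936 → t = ln(10.21072)/0.0358 = 2.32344/0.0358

t ≈ 64.9 years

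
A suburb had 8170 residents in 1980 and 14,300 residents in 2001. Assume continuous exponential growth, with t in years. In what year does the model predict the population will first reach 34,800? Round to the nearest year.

year 2034

r = ln(14300/8170) / 21 = 0.55979/21 ≈ 0.026657 per year
t = ln(34800/8170) / r = 1.44915/0.026657 ≈ 54.36 years after 1980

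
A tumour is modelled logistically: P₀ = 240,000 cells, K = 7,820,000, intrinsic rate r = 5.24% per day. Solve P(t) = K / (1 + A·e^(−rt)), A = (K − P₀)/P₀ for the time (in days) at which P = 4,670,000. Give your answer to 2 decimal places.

A = (7820000 − 240000)/240000 = 31.58333
4670000 = 7820000/(1 + 31.58333·e^(−0.0524t)) → 1 + 31.58333·e^(−0.0524t) = 1.67452
e^(−0.0524t) = 0.021357 → t = ln(46.82354)/0.0524 = 3.84639/0.0524

t ≈ 73.40 days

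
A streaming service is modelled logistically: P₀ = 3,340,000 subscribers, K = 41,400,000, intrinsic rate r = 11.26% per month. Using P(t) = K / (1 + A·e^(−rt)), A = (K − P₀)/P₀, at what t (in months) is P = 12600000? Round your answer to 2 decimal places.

A = (41400000 − 3340000)/3340000 = 11.39521
12600000 = 41400000/(1 + 11.39521·e^(−0.1126t)) → 1 + 11.39521·e^(−0.1126t) = 3.28571
e^(−0.1126t) = 0.200586 → t = ln(4.9854)/0.1126 = 1.60651/0.1126

t ≈ 14.27 months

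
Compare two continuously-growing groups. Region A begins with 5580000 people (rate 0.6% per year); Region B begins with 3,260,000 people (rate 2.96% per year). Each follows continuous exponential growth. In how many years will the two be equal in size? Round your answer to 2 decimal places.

5580000·e^(0.006t) = 3260000·e^(0.0296t)
5580000/3260000 = e^((0.0296 − 0.006)t) → ln(1.71166) = 0.0236·t
t = 0.53746 / 0.0236

t ≈ 22.77 years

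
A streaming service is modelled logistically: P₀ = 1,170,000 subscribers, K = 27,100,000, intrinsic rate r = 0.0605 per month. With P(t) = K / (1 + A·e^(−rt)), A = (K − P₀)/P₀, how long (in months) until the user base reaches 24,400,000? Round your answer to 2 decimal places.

t ≈ 87.60 months

A = (27100000 − 1170000)/1170000 = 22.16239
24400000 = 27100000/(1 + 22.16239·e^(−0.0605t)) → 1 + 22.16239·e^(−0.0605t) = 1.11066
e^(−0.0605t) = 0.004993 → t = ln(200.28237)/0.0605 = 5.29973/0.0605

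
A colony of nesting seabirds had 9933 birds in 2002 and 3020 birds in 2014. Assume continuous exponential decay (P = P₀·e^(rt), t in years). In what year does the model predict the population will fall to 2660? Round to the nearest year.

r = ln(3020/9933) / 12 = -1.19061/12 ≈ -0.099217 per year
t = ln(2660/9933) / r = -1.31754/-0.099217 ≈ 13.28 years after 2002

year 2015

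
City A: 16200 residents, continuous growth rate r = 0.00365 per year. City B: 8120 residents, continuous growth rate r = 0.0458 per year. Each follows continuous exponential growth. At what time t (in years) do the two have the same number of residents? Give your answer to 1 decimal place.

16200·e^(0.00365t) = 8120·e^(0.0458t)
16200/8120 = e^((0.0458 − 0.00365)t) → ln(1.99507) = 0.04215·t
t = 0.69068 / 0.04215

t ≈ 16.4 years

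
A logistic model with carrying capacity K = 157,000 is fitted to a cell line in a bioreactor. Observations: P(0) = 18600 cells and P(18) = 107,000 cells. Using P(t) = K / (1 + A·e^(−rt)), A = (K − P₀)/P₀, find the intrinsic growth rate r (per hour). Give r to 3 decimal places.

r ≈ 0.154 per hour

A = (157000 − 18600)/18600 = 7.44086
107000 = 157000/(1 + 7.44086·e^(−r·18)) → e^(−18r) = (1.46729 − 1)/7.44086 = 0.0628
r = −ln(0.0628)/18 = 2.76779/18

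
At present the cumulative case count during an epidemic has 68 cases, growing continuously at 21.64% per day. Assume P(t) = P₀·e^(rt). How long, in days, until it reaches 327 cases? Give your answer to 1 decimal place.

t ≈ 7.3 days

327 = 68 · e^(0.2164·t)
t = ln(327/68) / 0.2164 = ln(4.80882) / 0.2164 = 1.57045 / 0.2164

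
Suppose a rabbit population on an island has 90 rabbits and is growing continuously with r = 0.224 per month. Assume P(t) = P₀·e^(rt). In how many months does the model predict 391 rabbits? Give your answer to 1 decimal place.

t ≈ 6.6 months

391 = 90 · e^(0.224·t)
t = ln(391/90) / 0.224 = ln(4.34444) / 0.224 = 1.4689 / 0.224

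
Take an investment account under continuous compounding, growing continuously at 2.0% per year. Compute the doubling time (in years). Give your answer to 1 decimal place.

doubling time = ln(2) / |r| = 0.69315 / 0.02

doubling time ≈ 34.7 years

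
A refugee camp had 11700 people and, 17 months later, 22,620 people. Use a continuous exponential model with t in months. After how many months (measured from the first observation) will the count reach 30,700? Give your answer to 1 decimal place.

t ≈ 24.9 months

r = ln(22620/11700) / 17 ≈ 0.038779 per month
t = ln(30700/11700) / r = 0.96467 / 0.038779 ≈ 24.876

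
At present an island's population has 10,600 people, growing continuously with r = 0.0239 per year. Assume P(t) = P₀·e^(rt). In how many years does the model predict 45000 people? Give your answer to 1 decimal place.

45000 = 10600 · e^(0.0239·t)
t = ln(45000/10600) / 0.0239 = ln(4.24528) / 0.0239 = 1.44581 / 0.0239

t ≈ 60.5 years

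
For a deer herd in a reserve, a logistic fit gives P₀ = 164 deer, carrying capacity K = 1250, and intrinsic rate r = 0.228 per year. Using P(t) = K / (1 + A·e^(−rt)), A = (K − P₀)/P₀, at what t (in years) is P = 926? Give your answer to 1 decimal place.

t ≈ 12.9 years

A = (1250 − 164)/164 = 6.62195
926 = 1250/(1 + 6.62195·e^(−0.228t)) → 1 + 6.62195·e^(−0.228t) = 1.34989
e^(−0.228t) = 0.052838 → t = ln(18.9257)/0.228 = 2.94052/0.228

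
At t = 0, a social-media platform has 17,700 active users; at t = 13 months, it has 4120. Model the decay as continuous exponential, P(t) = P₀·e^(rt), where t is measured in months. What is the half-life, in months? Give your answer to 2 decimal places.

r = ln(4120/17700) / 13 = ln(0.23277) / 13 ≈ -0.112132 per month
half-life = ln 2 / |r| = 0.69315 / 0.112132

half-life ≈ 6.18 months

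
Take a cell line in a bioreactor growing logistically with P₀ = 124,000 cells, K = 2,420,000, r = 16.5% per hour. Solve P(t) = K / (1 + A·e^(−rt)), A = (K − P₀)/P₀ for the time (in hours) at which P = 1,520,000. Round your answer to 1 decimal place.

t ≈ 20.9 hours

A = (2420000 − 124000)/124000 = 18.51613
1520000 = 2420000/(1 + 18.51613·e^(−0.165t)) → 1 + 18.51613·e^(−0.165t) = 1.59211
e^(−0.165t) = 0.031978 → t = ln(31.27168)/0.165 = 3.44271/0.165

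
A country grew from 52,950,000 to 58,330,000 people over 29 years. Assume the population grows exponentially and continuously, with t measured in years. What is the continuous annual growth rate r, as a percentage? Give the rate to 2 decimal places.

58330000 = 52950000 · e^(r·29)
e^(29r) = 58330000/52950000 = 1.10161
r = ln(1.10161) / 29 = 0.09677 / 29

r ≈ 0.33% per year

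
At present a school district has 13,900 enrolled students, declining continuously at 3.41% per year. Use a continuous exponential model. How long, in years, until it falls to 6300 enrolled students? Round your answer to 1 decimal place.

6300 = 13900 · e^(-0.0341·t)
t = ln(6300/13900) / -0.0341 = ln(0.45324) / -0.0341 = -0.79134 / -0.0341

t ≈ 23.2 years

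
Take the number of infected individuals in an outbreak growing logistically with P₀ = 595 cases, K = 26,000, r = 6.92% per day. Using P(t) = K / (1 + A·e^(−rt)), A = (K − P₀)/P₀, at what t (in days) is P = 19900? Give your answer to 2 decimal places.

A = (26000 − 595)/595 = 42.69748
19900 = 26000/(1 + 42.69748·e^(−0.0692t)) → 1 + 42.69748·e^(−0.0692t) = 1.30653
e^(−0.0692t) = 0.007179 → t = ln(139.29178)/0.0692 = 4.93657/0.0692

t ≈ 71.34 days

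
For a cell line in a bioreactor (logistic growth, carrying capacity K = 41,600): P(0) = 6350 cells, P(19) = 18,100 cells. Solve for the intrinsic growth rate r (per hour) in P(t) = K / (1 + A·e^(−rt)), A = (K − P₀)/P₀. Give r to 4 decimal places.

r ≈ 0.0765 per hour

A = (41600 − 6350)/6350 = 5.55118
18100 = 41600/(1 + 5.55118·e^(−r·19)) → e^(−19r) = (2.29834 − 1)/5.55118 = 0.233886
r = −ln(0.233886)/19 = 1.45292/19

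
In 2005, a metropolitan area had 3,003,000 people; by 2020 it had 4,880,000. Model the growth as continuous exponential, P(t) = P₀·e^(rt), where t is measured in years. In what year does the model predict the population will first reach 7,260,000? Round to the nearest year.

year 2032

r = ln(4880000/3003000) / 15 = 0.48553/15 ≈ 0.032369 per year
t = ln(7260000/3003000) / r = 0.88277/0.032369 ≈ 27.27 years after 2005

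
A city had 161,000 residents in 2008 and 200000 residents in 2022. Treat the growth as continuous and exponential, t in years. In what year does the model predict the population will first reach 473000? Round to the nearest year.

r = ln(200000/161000) / 14 = 0.21691/14 ≈ 0.015494 per year
t = ln(473000/161000) / r = 1.07769/0.015494 ≈ 69.56 years after 2008

year 2078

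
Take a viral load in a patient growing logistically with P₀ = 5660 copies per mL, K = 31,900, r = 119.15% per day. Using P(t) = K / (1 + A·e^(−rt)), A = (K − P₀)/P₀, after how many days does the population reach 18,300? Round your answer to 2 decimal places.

A = (31900 − 5660)/5660 = 4.63604
18300 = 31900/(1 + 4.63604·e^(−1.1915t)) → 1 + 4.63604·e^(−1.1915t) = 1.74317
e^(−1.1915t) = 0.160303 → t = ln(6.2382)/1.1915 = 1.83069/1.1915

t ≈ 1.54 days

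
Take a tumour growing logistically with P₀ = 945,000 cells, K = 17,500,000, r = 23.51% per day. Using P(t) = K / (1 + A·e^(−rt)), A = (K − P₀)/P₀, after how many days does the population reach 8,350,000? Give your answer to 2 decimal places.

t ≈ 11.79 days

A = (17500000 − 945000)/945000 = 17.51852
8350000 = 17500000/(1 + 17.51852·e^(−0.2351t)) → 1 + 17.51852·e^(−0.2351t) = 2.09581
e^(−0.2351t) = 0.062551 → t = ln(15.98684)/0.2351 = 2.77177/0.2351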